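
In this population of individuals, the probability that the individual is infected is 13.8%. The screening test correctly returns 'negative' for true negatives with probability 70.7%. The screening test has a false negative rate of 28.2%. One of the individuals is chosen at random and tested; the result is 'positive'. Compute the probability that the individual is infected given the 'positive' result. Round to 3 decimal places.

Write H for 'the individual is infected'. Prior odds H:¬H = 0.138/0.862 = 0.16009. For the 'positive' outcome, the likelihood ratio is 0.718/0.293 = 2.4505.
Posterior odds = 0.16009 × 2.4505 = 0.39231, so P(H|E) = 0.39231/(1+0.39231) = 0.282.

P(H | E) ≈ 0.282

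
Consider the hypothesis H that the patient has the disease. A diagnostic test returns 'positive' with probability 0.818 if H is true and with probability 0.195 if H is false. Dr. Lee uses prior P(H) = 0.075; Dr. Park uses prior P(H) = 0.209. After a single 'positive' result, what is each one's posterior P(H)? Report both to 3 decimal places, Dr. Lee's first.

The likelihood ratio for a 'positive' result is 0.818/0.195 = 4.1949.
Dr. Lee: prior odds 0.075/0.925 = 0.081081; posterior odds 0.34012; posterior probability 0.254.
Dr. Park: prior odds 0.209/0.791 = 0.26422; posterior odds 1.1084; posterior probability 0.526.

Dr. Lee: 0.254; Dr. Park: 0.526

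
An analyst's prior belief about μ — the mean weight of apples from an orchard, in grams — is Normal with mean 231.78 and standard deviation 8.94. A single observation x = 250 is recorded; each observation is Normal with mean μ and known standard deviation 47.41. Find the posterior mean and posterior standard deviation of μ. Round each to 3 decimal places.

With known σ, the Normal prior is conjugate. Weight on the data is w = (n/σ²)/(n/σ² + 1/τ₀²) = 0.00044490/(0.00044490+0.0125119) = 0.034337.
Posterior mean = w·x̄ + (1−w)·μ₀ = 0.034337·250 + 0.96566·231.78 = 232.406. Posterior variance = 1/(0.00044490+0.0125119) = 77.1793, so SD = 8.785.

Posterior mean ≈ 232.406; posterior SD ≈ 8.785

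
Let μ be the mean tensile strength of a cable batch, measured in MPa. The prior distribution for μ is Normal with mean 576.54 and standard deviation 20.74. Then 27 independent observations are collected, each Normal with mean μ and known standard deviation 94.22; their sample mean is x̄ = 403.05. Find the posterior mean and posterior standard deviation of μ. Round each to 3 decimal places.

Prior precision 1/τ₀² = 1/20.74² = 0.00232478; data precision n/σ² = 27/94.22² = 0.00304143.
Posterior precision = 0.00232478 + 0.00304143 = 0.00536621, giving posterior SD = 1/√0.00536621 = 13.651.
Posterior mean = (0.00232478·576.54 + 0.00304143·403.05) / 0.00536621 = 478.210.

Posterior mean ≈ 478.210; posterior SD ≈ 13.651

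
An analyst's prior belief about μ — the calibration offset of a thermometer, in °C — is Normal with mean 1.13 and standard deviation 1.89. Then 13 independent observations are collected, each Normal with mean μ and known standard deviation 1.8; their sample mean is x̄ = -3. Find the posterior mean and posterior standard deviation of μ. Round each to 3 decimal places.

With known σ, the Normal prior is conjugate. Weight on the data is w = (n/σ²)/(n/σ² + 1/τ₀²) = 4.01235/(4.01235+0.279947) = 0.93478.
Posterior mean = w·x̄ + (1−w)·μ₀ = 0.93478·-3 + 0.065221·1.13 = -2.731. Posterior variance = 1/(4.01235+0.279947) = 0.232976, so SD = 0.483.

Posterior mean ≈ -2.731; posterior SD ≈ 0.483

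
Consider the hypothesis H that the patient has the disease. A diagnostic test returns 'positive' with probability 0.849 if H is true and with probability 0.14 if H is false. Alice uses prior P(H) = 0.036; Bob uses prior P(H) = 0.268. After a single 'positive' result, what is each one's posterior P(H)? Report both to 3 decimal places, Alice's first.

Alice: 0.185; Bob: 0.689

The likelihood ratio for a 'positive' result is 0.849/0.14 = 6.0643.
Alice: prior odds 0.036/0.964 = 0.037344; posterior odds 0.22647; posterior probability 0.185.
Bob: prior odds 0.268/0.732 = 0.36612; posterior odds 2.2203; posterior probability 0.689.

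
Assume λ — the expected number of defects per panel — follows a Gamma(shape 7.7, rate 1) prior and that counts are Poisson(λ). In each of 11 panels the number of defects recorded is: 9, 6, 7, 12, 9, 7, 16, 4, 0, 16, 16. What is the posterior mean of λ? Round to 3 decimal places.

The Poisson likelihood adds the total count to the shape and the number of exposure periods to the rate. Here ∑xᵢ = 102 and n = 11, so shape 7.7→109.7 and rate 1→12.
E[λ | data] = 109.7/12 = 9.142.

Posterior mean ≈ 9.142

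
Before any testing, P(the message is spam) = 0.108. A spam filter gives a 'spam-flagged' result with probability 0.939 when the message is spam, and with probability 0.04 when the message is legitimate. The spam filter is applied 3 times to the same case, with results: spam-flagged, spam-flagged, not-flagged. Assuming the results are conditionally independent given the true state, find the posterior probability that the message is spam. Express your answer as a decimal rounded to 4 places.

With H the event that the message is spam, the joint likelihood of the observed sequence is P(data|H) = 0.939·0.939·0.061 = 0.053785 and P(data|¬H) = 0.04·0.04·0.96 = 0.0015360.
Bayes: P(H|data) = 0.108·0.053785 / (0.108·0.053785 + 0.892·0.0015360) = 0.0058088/0.0071789 = 0.8091.

Posterior P(H) ≈ 0.8091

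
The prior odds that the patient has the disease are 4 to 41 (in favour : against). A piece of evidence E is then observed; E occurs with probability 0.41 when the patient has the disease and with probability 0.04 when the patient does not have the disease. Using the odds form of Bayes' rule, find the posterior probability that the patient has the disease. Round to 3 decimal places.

Prior odds = 4/41 = 0.097561.
Likelihood ratio for E = 0.41/0.04 = 10.250.
Posterior odds = prior odds × LR = 1.0000.
Posterior probability = odds/(1+odds) = 1.0000/2.0000 = 0.500.

Posterior probability ≈ 0.500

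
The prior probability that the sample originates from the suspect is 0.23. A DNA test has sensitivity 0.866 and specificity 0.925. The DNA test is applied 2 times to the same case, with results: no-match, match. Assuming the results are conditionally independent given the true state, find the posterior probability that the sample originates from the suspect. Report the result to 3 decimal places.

With H the event that the sample originates from the suspect, the joint likelihood of the observed sequence is P(data|H) = 0.134·0.866 = 0.11604 and P(data|¬H) = 0.925·0.075 = 0.069375.
Bayes: P(H|data) = 0.23·0.11604 / (0.23·0.11604 + 0.77·0.069375) = 0.026690/0.080109 = 0.3332.

Posterior P(H) ≈ 0.333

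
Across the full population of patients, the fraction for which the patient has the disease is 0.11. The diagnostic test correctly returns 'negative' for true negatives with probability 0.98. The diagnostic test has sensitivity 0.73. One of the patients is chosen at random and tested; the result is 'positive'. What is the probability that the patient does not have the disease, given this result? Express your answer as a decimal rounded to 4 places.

P(¬H | E) ≈ 0.1814

Write H for 'the patient has the disease'. Prior odds H:¬H = 0.11/0.89 = 0.12360. For the 'positive' outcome, the likelihood ratio is 0.73/0.02 = 36.500.
Posterior odds = 0.12360 × 36.500 = 4.5112, so P(H|E) = 4.5112/(1+4.5112) = 0.8186. Then P(¬H|E) = 1 − 0.8186 = 0.1814.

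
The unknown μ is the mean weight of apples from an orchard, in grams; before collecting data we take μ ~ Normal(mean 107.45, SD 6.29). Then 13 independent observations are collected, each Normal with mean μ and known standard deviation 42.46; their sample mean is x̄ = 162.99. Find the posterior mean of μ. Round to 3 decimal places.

Posterior mean ≈ 119.778

With known σ, the Normal prior is conjugate. Weight on the data is w = (n/σ²)/(n/σ² + 1/τ₀²) = 0.00721080/(0.00721080+0.0252754) = 0.22196.
Posterior mean = w·x̄ + (1−w)·μ₀ = 0.22196·162.99 + 0.77804·107.45 = 119.778.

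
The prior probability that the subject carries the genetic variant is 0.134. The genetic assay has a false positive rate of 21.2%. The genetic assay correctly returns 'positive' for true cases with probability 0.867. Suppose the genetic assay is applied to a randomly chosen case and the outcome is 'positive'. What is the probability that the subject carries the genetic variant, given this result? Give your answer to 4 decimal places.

Write H for 'the subject carries the genetic variant'. Prior odds H:¬H = 0.134/0.866 = 0.15473. For the 'positive' outcome, the likelihood ratio is 0.867/0.212 = 4.0896.
Posterior odds = 0.15473 × 4.0896 = 0.63281, so P(H|E) = 0.63281/(1+0.63281) = 0.3876.

P(H | E) ≈ 0.3876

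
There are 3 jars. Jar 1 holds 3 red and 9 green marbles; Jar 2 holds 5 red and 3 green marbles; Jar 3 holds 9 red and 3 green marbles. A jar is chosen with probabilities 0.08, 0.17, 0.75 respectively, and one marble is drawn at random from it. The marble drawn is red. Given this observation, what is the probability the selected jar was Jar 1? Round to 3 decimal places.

P(red|Jar 1) = 0.25; P(red|Jar 2) = 0.625; P(red|Jar 3) = 0.75.
Prior × likelihood for each source: 0.08·0.25=0.02000, 0.17·0.625=0.1063, 0.75·0.75=0.5625. Summing gives P(red) = 0.68875.
P(Jar 1 | red) = 0.02000 / 0.68875 = 0.029.

Posterior probability ≈ 0.029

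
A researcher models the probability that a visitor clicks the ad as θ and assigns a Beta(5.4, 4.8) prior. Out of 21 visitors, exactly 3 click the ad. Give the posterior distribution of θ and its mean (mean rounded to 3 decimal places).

Observing 3 successes and 18 failures updates Beta(5.4, 4.8) by adding the success and failure counts to the two shape parameters: α = 5.4+3 = 8.4, β = 4.8+18 = 22.8.
E[θ | data] = 8.4/(8.4+22.8) = 0.269.

Posterior: Beta(8.4, 22.8); mean ≈ 0.269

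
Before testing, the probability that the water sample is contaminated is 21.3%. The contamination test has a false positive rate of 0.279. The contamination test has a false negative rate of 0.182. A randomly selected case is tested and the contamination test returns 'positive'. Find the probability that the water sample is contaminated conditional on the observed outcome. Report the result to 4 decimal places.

Let H be the event that the water sample is contaminated. P(H) = 0.213, so P(¬H) = 0.787. With E the 'positive' result, P(E|H) = 0.818 and P(E|¬H) = 0.279.
P(E) = 0.818·0.213 + 0.279·0.787 = 0.17423 + 0.21957 = 0.39381.
By Bayes' theorem, P(H|E) = 0.17423 / 0.39381 = 0.4424.

P(H | E) ≈ 0.4424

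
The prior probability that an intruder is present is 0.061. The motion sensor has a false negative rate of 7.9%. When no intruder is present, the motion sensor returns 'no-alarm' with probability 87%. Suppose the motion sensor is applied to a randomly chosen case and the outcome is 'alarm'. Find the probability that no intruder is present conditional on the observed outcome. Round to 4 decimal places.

Let H be the event that an intruder is present. P(H) = 0.061, so P(¬H) = 0.939. With E the 'alarm' result, P(E|H) = 0.921 and P(E|¬H) = 0.13.
P(E) = 0.921·0.061 + 0.13·0.939 = 0.056181 + 0.12207 = 0.17825.
By Bayes' theorem, P(H|E) = 0.056181 / 0.17825 = 0.3152. Hence P(¬H|E) = 1 − 0.3152 = 0.6848.

P(¬H | E) ≈ 0.6848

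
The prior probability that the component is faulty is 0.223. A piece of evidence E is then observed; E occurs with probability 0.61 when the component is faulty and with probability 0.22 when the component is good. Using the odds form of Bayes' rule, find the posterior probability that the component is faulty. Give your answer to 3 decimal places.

Posterior probability ≈ 0.443

Prior odds = 0.223/(1−0.223) = 0.28700. In log-odds, ln(0.28700) = -1.2483.
Add log likelihood ratio: ln(2.7727) = 1.0198.
Posterior log-odds = -0.22844, so posterior odds = exp(-0.22844) = 0.79578. Converting, P(H|E) = 0.79578/1.7958 = 0.443.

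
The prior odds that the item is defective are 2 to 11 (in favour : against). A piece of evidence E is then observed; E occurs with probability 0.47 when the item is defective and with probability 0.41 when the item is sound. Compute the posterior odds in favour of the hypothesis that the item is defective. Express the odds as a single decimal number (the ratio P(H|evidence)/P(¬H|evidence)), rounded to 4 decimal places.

Posterior odds ≈ 0.2084

Prior odds = 2/11 = 0.18182. In log-odds, ln(0.18182) = -1.7047.
Add log likelihood ratio: ln(1.1463) = 0.13658.
Posterior log-odds = -1.5682, so posterior odds = exp(-1.5682) = 0.20843.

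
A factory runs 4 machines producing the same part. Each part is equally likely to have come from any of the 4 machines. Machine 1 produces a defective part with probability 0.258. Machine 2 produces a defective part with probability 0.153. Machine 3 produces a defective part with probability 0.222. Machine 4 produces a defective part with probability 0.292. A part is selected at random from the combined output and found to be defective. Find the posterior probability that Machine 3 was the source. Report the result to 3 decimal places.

P(defective|M1) = 0.258; P(defective|M2) = 0.153; P(defective|M3) = 0.222; P(defective|M4) = 0.292.
Prior × likelihood for each source: 0.25·0.258=0.06450, 0.25·0.153=0.03825, 0.25·0.222=0.05550, 0.25·0.292=0.07300. Summing gives P(defective) = 0.23125.
P(Machine 3 | defective) = 0.05550 / 0.23125 = 0.240.

Posterior probability ≈ 0.240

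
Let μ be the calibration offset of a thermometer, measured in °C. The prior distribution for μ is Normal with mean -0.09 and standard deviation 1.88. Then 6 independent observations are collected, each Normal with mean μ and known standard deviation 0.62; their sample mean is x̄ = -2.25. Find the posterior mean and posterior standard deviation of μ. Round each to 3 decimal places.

Posterior mean ≈ -2.212; posterior SD ≈ 0.251

Prior precision 1/τ₀² = 1/1.88² = 0.282933; data precision n/σ² = 6/0.62² = 15.6087.
Posterior precision = 0.282933 + 15.6087 = 15.8917, giving posterior SD = 1/√15.8917 = 0.251.
Posterior mean = (0.282933·-0.09 + 15.6087·-2.25) / 15.8917 = -2.212.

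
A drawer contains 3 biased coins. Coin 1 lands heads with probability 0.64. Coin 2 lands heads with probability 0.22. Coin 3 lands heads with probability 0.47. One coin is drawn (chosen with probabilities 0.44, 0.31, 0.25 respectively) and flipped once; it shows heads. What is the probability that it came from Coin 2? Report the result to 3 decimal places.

Tabulate prior·likelihood by source: [1] prior 0.44, lik 0.64, product 0.2816; [2] prior 0.31, lik 0.22, product 0.06820; [3] prior 0.25, lik 0.47, product 0.1175.
Normalizing constant = 0.46730; the posterior for Coin 2 is its product over the sum, 0.06820/0.46730 = 0.146.

Posterior probability ≈ 0.146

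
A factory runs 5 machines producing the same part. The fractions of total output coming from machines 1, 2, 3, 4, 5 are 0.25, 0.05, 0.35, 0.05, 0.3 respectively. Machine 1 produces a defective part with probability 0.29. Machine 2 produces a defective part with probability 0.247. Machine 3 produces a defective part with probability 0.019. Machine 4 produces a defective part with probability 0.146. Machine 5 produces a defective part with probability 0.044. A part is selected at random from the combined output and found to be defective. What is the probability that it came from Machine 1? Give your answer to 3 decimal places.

Tabulate prior·likelihood by source: [1] prior 0.25, lik 0.29, product 0.07250; [2] prior 0.05, lik 0.247, product 0.01235; [3] prior 0.35, lik 0.019, product 0.006650; [4] prior 0.05, lik 0.146, product 0.007300; [5] prior 0.3, lik 0.044, product 0.01320.
Normalizing constant = 0.11200; the posterior for Machine 1 is its product over the sum, 0.07250/0.11200 = 0.647.

Posterior probability ≈ 0.647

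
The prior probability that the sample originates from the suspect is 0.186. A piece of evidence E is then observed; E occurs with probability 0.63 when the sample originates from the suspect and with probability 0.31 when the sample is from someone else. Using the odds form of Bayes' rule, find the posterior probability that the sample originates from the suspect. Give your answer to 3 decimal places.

Prior odds = 0.186/(1−0.186) = 0.22850. In log-odds, ln(0.22850) = -1.4762.
Add log likelihood ratio: ln(2.0323) = 0.70915.
Posterior log-odds = -0.76707, so posterior odds = exp(-0.76707) = 0.46437. Converting, P(H|E) = 0.46437/1.4644 = 0.317.

Posterior probability ≈ 0.317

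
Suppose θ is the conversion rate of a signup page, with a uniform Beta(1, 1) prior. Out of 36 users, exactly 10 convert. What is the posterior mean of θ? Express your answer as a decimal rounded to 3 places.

Posterior mean ≈ 0.289

Observing 10 successes and 26 failures updates Beta(1, 1) by adding the success and failure counts to the two shape parameters: α = 1+10 = 11, β = 1+26 = 27.
E[θ | data] = 11/(11+27) = 0.289.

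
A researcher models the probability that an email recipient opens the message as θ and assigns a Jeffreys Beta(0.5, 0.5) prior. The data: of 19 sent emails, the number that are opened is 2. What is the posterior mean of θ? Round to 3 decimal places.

Posterior mean ≈ 0.125

Observing 2 successes and 17 failures updates Beta(0.5, 0.5) by adding the success and failure counts to the two shape parameters: α = 0.5+2 = 2.5, β = 0.5+17 = 17.5.
E[θ | data] = 2.5/(2.5+17.5) = 0.125.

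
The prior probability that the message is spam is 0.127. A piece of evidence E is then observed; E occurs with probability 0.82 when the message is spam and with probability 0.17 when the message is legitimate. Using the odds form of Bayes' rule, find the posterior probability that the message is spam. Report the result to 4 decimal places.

Posterior probability ≈ 0.4124

Prior odds = 0.127/(1−0.127) = 0.14548.
Likelihood ratio for E = 0.82/0.17 = 4.8235.
Posterior odds = prior odds × LR = 0.70170.
Posterior probability = odds/(1+odds) = 0.70170/1.7017 = 0.4124.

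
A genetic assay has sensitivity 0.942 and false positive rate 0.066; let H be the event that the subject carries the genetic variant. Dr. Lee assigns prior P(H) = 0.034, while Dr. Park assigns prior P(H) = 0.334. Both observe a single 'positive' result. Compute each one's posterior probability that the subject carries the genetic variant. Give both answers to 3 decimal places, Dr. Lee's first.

Dr. Lee: 0.334; Dr. Park: 0.877

P('+'|H) = 0.942, P('+'|¬H) = 0.066.
Dr. Lee: numerator 0.942·0.034 = 0.032028; evidence = 0.032028+0.066·0.966 = 0.095784; posterior = 0.334.
Dr. Park: numerator 0.942·0.334 = 0.31463; evidence = 0.31463+0.066·0.666 = 0.35858; posterior = 0.877.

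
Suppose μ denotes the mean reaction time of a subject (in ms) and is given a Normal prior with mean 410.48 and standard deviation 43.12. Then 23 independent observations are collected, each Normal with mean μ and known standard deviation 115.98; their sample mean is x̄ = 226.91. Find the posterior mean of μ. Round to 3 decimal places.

Posterior mean ≈ 270.835

With known σ, the Normal prior is conjugate. Weight on the data is w = (n/σ²)/(n/σ² + 1/τ₀²) = 0.00170986/(0.00170986+0.00053783) = 0.76072.
Posterior mean = w·x̄ + (1−w)·μ₀ = 0.76072·226.91 + 0.23928·410.48 = 270.835.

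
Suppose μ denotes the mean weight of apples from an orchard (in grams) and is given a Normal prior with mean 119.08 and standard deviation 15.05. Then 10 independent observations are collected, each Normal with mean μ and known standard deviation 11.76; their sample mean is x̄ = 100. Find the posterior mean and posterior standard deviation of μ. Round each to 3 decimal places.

Posterior mean ≈ 101.098; posterior SD ≈ 3.610

Prior precision 1/τ₀² = 1/15.05² = 0.00441496; data precision n/σ² = 10/11.76² = 0.0723078.
Posterior precision = 0.00441496 + 0.0723078 = 0.0767228, giving posterior SD = 1/√0.0767228 = 3.610.
Posterior mean = (0.00441496·119.08 + 0.0723078·100) / 0.0767228 = 101.098.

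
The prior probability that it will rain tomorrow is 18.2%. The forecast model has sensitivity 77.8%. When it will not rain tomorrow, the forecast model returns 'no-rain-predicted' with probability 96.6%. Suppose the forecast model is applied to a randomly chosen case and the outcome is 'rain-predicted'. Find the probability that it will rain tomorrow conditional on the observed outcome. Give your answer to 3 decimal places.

P(H | E) ≈ 0.836

Let H be the event that it will rain tomorrow. P(H) = 0.182, so P(¬H) = 0.818. With E the 'rain-predicted' result, P(E|H) = 0.778 and P(E|¬H) = 0.034.
P(E) = 0.778·0.182 + 0.034·0.818 = 0.14160 + 0.027812 = 0.16941.
By Bayes' theorem, P(H|E) = 0.14160 / 0.16941 = 0.836.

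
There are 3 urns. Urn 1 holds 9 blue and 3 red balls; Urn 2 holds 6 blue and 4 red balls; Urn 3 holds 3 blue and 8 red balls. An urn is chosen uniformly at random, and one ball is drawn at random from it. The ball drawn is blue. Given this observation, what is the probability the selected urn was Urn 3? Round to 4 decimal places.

Tabulate prior·likelihood by source: [1] prior 0.333333, lik 0.75, product 0.2500; [2] prior 0.333333, lik 0.6, product 0.2000; [3] prior 0.333333, lik 0.2727, product 0.09091.
Normalizing constant = 0.54091; the posterior for Urn 3 is its product over the sum, 0.09091/0.54091 = 0.1681.

Posterior probability ≈ 0.1681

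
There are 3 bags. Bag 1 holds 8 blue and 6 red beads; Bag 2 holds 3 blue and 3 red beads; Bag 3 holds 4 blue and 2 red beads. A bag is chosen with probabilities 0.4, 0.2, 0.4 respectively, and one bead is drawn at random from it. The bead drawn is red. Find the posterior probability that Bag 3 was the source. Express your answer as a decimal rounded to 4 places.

Posterior probability ≈ 0.3294

P(red|Bag 1) = 0.4286; P(red|Bag 2) = 0.5; P(red|Bag 3) = 0.3333.
Prior × likelihood for each source: 0.4·0.4286=0.1714, 0.2·0.5=0.1000, 0.4·0.3333=0.1333. Summing gives P(red) = 0.40476.
P(Bag 3 | red) = 0.1333 / 0.40476 = 0.3294.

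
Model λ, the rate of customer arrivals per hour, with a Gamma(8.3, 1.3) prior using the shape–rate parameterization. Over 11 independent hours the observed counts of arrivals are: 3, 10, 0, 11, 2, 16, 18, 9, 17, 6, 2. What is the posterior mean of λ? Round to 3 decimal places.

Total count ∑xᵢ = 94 over n = 11 hours.
Gamma is conjugate to the Poisson likelihood: posterior is Gamma(shape = 8.3+94 = 102.3, rate = 1.3+11 = 12.3).
E[λ | data] = 102.3/12.3 = 8.317.

Posterior mean ≈ 8.317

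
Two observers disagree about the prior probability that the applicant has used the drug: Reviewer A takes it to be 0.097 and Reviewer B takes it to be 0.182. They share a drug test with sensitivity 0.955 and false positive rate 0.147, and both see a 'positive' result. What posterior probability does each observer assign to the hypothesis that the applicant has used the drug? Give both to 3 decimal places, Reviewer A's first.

P('+'|H) = 0.955, P('+'|¬H) = 0.147.
Reviewer A: numerator 0.955·0.097 = 0.092635; evidence = 0.092635+0.147·0.903 = 0.22538; posterior = 0.411.
Reviewer B: numerator 0.955·0.182 = 0.17381; evidence = 0.17381+0.147·0.818 = 0.29406; posterior = 0.591.

Reviewer A: 0.411; Reviewer B: 0.591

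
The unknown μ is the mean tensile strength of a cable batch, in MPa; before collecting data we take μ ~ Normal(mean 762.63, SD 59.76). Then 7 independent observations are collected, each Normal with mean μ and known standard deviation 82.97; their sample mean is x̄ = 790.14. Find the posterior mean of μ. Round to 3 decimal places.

With known σ, the Normal prior is conjugate. Weight on the data is w = (n/σ²)/(n/σ² + 1/τ₀²) = 0.00101685/(0.00101685+0.00028001) = 0.78408.
Posterior mean = w·x̄ + (1−w)·μ₀ = 0.78408·790.14 + 0.21592·762.63 = 784.200.

Posterior mean ≈ 784.200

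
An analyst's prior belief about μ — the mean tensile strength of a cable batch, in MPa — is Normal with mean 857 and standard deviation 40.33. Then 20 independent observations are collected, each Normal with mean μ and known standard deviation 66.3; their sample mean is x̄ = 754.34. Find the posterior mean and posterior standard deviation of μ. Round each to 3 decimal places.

Posterior mean ≈ 766.561; posterior SD ≈ 13.915

Prior precision 1/τ₀² = 1/40.33² = 0.00061481; data precision n/σ² = 20/66.3² = 0.00454991.
Posterior precision = 0.00061481 + 0.00454991 = 0.00516473, giving posterior SD = 1/√0.00516473 = 13.915.
Posterior mean = (0.00061481·857 + 0.00454991·754.34) / 0.00516473 = 766.561.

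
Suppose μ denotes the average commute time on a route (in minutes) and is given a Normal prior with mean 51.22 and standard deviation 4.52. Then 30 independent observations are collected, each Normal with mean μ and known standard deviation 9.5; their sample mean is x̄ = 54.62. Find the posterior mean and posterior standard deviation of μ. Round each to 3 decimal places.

Prior precision 1/τ₀² = 1/4.52² = 0.0489467; data precision n/σ² = 30/9.5² = 0.332410.
Posterior precision = 0.0489467 + 0.332410 = 0.381357, giving posterior SD = 1/√0.381357 = 1.619.
Posterior mean = (0.0489467·51.22 + 0.332410·54.62) / 0.381357 = 54.184.

Posterior mean ≈ 54.184; posterior SD ≈ 1.619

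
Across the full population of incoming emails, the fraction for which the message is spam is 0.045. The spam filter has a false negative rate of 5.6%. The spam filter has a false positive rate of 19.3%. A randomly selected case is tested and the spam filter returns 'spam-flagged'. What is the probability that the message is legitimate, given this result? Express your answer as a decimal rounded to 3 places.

P(¬H | E) ≈ 0.813

Let H be the event that the message is spam. P(H) = 0.045, so P(¬H) = 0.955. With E the 'spam-flagged' result, P(E|H) = 0.944 and P(E|¬H) = 0.193.
P(E) = 0.944·0.045 + 0.193·0.955 = 0.042480 + 0.18432 = 0.22679.
By Bayes' theorem, P(H|E) = 0.042480 / 0.22679 = 0.187. Hence P(¬H|E) = 1 − 0.187 = 0.813.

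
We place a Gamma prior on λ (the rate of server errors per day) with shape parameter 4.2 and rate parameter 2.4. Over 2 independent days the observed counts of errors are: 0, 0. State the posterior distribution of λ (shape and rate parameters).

The Poisson likelihood adds the total count to the shape and the number of exposure periods to the rate. Here ∑xᵢ = 0 and n = 2, so shape 4.2→4.2 and rate 2.4→4.4.

Posterior: Gamma(shape=4.2, rate=4.4)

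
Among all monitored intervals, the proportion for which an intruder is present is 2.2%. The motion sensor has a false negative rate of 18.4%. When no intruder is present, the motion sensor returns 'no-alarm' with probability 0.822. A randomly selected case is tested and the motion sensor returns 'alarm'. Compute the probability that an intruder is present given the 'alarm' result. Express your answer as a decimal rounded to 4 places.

P(H | E) ≈ 0.0935

Let H be the event that an intruder is present. P(H) = 0.022, so P(¬H) = 0.978. With E the 'alarm' result, P(E|H) = 0.816 and P(E|¬H) = 0.178.
P(E) = 0.816·0.022 + 0.178·0.978 = 0.017952 + 0.17408 = 0.19204.
By Bayes' theorem, P(H|E) = 0.017952 / 0.19204 = 0.0935.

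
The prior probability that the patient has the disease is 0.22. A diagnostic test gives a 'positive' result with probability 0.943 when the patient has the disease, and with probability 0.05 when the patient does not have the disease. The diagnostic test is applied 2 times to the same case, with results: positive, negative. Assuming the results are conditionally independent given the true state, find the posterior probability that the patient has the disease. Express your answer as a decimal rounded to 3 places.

Posterior P(H) ≈ 0.242

Let H be the event that the patient has the disease; start with P(H) = 0.22. P('positive'|H) = 0.943, P('positive'|¬H) = 0.05.
Update on result 1 ('positive'): P(H) ← 0.943·0.2200 / (0.943·0.2200 + 0.05·0.7800) = 0.20746/0.24646 = 0.8418.
Update on result 2 ('negative'): P(H) ← 0.057·0.8418 / (0.057·0.8418 + 0.95·0.1582) = 0.047980/0.19831 = 0.2419.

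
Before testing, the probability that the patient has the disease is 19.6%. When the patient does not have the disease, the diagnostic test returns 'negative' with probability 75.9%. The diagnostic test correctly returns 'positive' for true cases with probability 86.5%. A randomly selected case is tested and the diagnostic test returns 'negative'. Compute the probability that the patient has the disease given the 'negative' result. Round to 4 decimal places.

P(H | E) ≈ 0.0416

Write H for 'the patient has the disease'. Prior odds H:¬H = 0.196/0.804 = 0.24378. For the 'negative' outcome, the likelihood ratio is 0.135/0.759 = 0.17787.
Posterior odds = 0.24378 × 0.17787 = 0.043360, so P(H|E) = 0.043360/(1+0.043360) = 0.0416.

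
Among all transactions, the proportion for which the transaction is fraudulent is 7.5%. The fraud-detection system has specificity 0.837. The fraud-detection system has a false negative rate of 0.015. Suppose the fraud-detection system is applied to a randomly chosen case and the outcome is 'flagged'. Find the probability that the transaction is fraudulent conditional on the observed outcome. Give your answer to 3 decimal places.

Write H for 'the transaction is fraudulent'. Prior odds H:¬H = 0.075/0.925 = 0.081081. For the 'flagged' outcome, the likelihood ratio is 0.985/0.163 = 6.0429.
Posterior odds = 0.081081 × 6.0429 = 0.48997, so P(H|E) = 0.48997/(1+0.48997) = 0.329.

P(H | E) ≈ 0.329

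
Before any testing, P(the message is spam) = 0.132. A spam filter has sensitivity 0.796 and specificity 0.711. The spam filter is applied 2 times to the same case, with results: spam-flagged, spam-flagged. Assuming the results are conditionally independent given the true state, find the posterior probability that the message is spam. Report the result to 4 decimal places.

Let H be the event that the message is spam; start with P(H) = 0.132. P('spam-flagged'|H) = 0.796, P('spam-flagged'|¬H) = 0.289.
Update on result 1 ('spam-flagged'): P(H) ← 0.796·0.1320 / (0.796·0.1320 + 0.289·0.8680) = 0.10507/0.35592 = 0.2952.
Update on result 2 ('spam-flagged'): P(H) ← 0.796·0.2952 / (0.796·0.2952 + 0.289·0.7048) = 0.23499/0.43867 = 0.5357.

Posterior P(H) ≈ 0.5357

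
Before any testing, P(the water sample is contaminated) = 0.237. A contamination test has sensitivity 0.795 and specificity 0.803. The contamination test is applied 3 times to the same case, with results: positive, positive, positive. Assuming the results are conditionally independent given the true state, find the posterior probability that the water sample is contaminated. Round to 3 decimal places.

Posterior P(H) ≈ 0.953

With H the event that the water sample is contaminated, the joint likelihood of the observed sequence is P(data|H) = 0.795·0.795·0.795 = 0.50246 and P(data|¬H) = 0.197·0.197·0.197 = 0.0076454.
Bayes: P(H|data) = 0.237·0.50246 / (0.237·0.50246 + 0.763·0.0076454) = 0.11908/0.12492 = 0.9533.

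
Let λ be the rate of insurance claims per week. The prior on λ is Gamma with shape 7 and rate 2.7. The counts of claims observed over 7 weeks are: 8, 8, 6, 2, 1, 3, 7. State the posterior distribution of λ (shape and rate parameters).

Posterior: Gamma(shape=42, rate=9.7)

The Poisson likelihood adds the total count to the shape and the number of exposure periods to the rate. Here ∑xᵢ = 35 and n = 7, so shape 7→42 and rate 2.7→9.7.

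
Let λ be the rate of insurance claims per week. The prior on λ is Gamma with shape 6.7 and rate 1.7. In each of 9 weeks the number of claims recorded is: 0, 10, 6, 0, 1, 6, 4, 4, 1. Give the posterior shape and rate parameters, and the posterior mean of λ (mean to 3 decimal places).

Posterior: Gamma(shape=38.7, rate=10.7); mean ≈ 3.617

The Poisson likelihood adds the total count to the shape and the number of exposure periods to the rate. Here ∑xᵢ = 32 and n = 9, so shape 6.7→38.7 and rate 1.7→10.7.
Posterior mean = shape/rate = 38.7/10.7 = 3.617.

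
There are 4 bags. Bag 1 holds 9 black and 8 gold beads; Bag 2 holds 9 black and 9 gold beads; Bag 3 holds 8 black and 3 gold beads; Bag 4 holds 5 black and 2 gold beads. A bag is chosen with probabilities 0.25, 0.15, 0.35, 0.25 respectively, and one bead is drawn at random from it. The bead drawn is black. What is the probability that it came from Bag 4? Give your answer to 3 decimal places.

Posterior probability ≈ 0.279

Tabulate prior·likelihood by source: [1] prior 0.25, lik 0.5294, product 0.1324; [2] prior 0.15, lik 0.5, product 0.07500; [3] prior 0.35, lik 0.7273, product 0.2545; [4] prior 0.25, lik 0.7143, product 0.1786.
Normalizing constant = 0.64047; the posterior for Bag 4 is its product over the sum, 0.1786/0.64047 = 0.279.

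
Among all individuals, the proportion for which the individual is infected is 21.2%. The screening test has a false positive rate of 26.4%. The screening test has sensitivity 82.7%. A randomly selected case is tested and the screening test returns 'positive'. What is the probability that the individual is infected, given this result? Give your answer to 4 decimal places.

Let H be the event that the individual is infected. P(H) = 0.212, so P(¬H) = 0.788. With E the 'positive' result, P(E|H) = 0.827 and P(E|¬H) = 0.264.
P(E) = 0.827·0.212 + 0.264·0.788 = 0.17532 + 0.20803 = 0.38336.
By Bayes' theorem, P(H|E) = 0.17532 / 0.38336 = 0.4573.

P(H | E) ≈ 0.4573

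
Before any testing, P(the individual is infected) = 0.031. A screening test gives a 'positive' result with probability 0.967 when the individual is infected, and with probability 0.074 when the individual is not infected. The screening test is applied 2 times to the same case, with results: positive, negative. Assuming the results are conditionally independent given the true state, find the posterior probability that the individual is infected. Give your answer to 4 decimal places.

Posterior P(H) ≈ 0.0147

Let H be the event that the individual is infected; start with P(H) = 0.031. P('positive'|H) = 0.967, P('positive'|¬H) = 0.074.
Update on result 1 ('positive'): P(H) ← 0.967·0.0310 / (0.967·0.0310 + 0.074·0.9690) = 0.029977/0.10168 = 0.2948.
Update on result 2 ('negative'): P(H) ← 0.033·0.2948 / (0.033·0.2948 + 0.926·0.7052) = 0.0097287/0.66274 = 0.0147.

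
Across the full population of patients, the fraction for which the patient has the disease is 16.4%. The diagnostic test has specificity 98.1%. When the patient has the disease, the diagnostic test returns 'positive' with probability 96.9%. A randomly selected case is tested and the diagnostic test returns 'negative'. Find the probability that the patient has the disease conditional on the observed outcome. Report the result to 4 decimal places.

P(H | E) ≈ 0.0062

Write H for 'the patient has the disease'. Prior odds H:¬H = 0.164/0.836 = 0.19617. For the 'negative' outcome, the likelihood ratio is 0.031/0.981 = 0.031600.
Posterior odds = 0.19617 × 0.031600 = 0.0061991, so P(H|E) = 0.0061991/(1+0.0061991) = 0.0062.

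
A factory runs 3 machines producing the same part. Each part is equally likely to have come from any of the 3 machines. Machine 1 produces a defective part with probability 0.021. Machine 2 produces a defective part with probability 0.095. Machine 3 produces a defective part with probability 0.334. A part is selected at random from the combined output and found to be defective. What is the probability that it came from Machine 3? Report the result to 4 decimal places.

Posterior probability ≈ 0.7422

P(defective|M1) = 0.021; P(defective|M2) = 0.095; P(defective|M3) = 0.334.
Prior × likelihood for each source: 0.333333·0.021=0.007000, 0.333333·0.095=0.03167, 0.333333·0.334=0.1113. Summing gives P(defective) = 0.15000.
P(Machine 3 | defective) = 0.1113 / 0.15000 = 0.7422.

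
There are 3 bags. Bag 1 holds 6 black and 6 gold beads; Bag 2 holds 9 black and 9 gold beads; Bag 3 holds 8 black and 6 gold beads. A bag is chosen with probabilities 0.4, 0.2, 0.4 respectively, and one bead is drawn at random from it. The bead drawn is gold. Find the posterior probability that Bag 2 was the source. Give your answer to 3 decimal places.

P(gold|Bag 1) = 0.5; P(gold|Bag 2) = 0.5; P(gold|Bag 3) = 0.4286.
Prior × likelihood for each source: 0.4·0.5=0.2000, 0.2·0.5=0.1000, 0.4·0.4286=0.1714. Summing gives P(gold) = 0.47143.
P(Bag 2 | gold) = 0.1000 / 0.47143 = 0.212.

Posterior probability ≈ 0.212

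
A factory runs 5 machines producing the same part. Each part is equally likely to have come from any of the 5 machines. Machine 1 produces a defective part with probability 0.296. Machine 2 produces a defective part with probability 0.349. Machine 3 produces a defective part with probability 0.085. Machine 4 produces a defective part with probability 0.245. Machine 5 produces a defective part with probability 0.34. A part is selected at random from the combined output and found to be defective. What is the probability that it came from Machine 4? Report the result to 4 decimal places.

P(defective|M1) = 0.296; P(defective|M2) = 0.349; P(defective|M3) = 0.085; P(defective|M4) = 0.245; P(defective|M5) = 0.34.
Prior × likelihood for each source: 0.2·0.296=0.05920, 0.2·0.349=0.06980, 0.2·0.085=0.01700, 0.2·0.245=0.04900, 0.2·0.34=0.06800. Summing gives P(defective) = 0.26300.
P(Machine 4 | defective) = 0.04900 / 0.26300 = 0.1863.

Posterior probability ≈ 0.1863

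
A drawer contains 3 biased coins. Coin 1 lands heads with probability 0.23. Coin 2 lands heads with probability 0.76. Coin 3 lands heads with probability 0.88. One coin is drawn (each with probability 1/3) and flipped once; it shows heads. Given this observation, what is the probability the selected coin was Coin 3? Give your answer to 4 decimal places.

P(heads|C1) = 0.23; P(heads|C2) = 0.76; P(heads|C3) = 0.88.
Prior × likelihood for each source: 0.333333·0.23=0.07667, 0.333333·0.76=0.2533, 0.333333·0.88=0.2933. Summing gives P(heads) = 0.62333.
P(Coin 3 | heads) = 0.2933 / 0.62333 = 0.4706.

Posterior probability ≈ 0.4706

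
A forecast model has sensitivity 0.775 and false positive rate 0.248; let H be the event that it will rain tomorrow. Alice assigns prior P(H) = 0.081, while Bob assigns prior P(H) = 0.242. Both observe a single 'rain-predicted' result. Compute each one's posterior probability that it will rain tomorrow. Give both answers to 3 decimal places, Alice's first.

Alice: 0.216; Bob: 0.499

P('+'|H) = 0.775, P('+'|¬H) = 0.248.
Alice: numerator 0.775·0.081 = 0.062775; evidence = 0.062775+0.248·0.919 = 0.29069; posterior = 0.216.
Bob: numerator 0.775·0.242 = 0.18755; evidence = 0.18755+0.248·0.758 = 0.37553; posterior = 0.499.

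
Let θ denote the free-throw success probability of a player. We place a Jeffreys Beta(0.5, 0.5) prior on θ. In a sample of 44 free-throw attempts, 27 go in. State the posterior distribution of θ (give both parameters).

Observing 27 successes and 17 failures updates Beta(0.5, 0.5) by adding the success and failure counts to the two shape parameters: α = 0.5+27 = 27.5, β = 0.5+17 = 17.5.

Posterior: Beta(27.5, 17.5)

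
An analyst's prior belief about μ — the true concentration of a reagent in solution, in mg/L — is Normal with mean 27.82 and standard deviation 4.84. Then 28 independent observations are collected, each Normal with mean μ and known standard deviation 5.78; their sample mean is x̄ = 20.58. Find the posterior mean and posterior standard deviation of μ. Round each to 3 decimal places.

Posterior mean ≈ 20.931; posterior SD ≈ 1.066

With known σ, the Normal prior is conjugate. Weight on the data is w = (n/σ²)/(n/σ² + 1/τ₀²) = 0.838113/(0.838113+0.0426883) = 0.95153.
Posterior mean = w·x̄ + (1−w)·μ₀ = 0.95153·20.58 + 0.048465·27.82 = 20.931. Posterior variance = 1/(0.838113+0.0426883) = 1.13533, so SD = 1.066.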